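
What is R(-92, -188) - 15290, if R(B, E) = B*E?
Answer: 2006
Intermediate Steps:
R(-92, -188) - 15290 = -92*(-188) - 15290 = 17296 - 15290 = 2006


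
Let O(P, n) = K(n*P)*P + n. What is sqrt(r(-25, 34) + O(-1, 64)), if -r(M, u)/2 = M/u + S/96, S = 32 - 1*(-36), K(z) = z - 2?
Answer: sqrt(1353081)/102 ≈ 11.404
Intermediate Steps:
K(z) = -2 + z
O(P, n) = n + P*(-2 + P*n) (O(P, n) = (-2 + n*P)*P + n = (-2 + P*n)*P + n = P*(-2 + P*n) + n = n + P*(-2 + P*n))
S = 68 (S = 32 + 36 = 68)
r(M, u) = -17/12 - 2*M/u (r(M, u) = -2*(M/u + 68/96) = -2*(M/u + 68*(1/96)) = -2*(M/u + 17/24) = -2*(17/24 + M/u) = -17/12 - 2*M/u)
sqrt(r(-25, 34) + O(-1, 64)) = sqrt((-17/12 - 2*(-25)/34) + (64 - (-2 - 1*64))) = sqrt((-17/12 - 2*(-25)*1/34) + (64 - (-2 - 64))) = sqrt((-17/12 + 25/17) + (64 - 1*(-66))) = sqrt(11/204 + (64 + 66)) = sqrt(11/204 + 130) = sqrt(26531/204) = sqrt(1353081)/102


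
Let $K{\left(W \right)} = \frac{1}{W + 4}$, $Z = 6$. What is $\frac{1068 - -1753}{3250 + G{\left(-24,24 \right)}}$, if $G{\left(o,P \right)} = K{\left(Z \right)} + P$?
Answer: $\frac{28210}{32741} \approx 0.86161$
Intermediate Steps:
$K{\left(W \right)} = \frac{1}{4 + W}$
$G{\left(o,P \right)} = \frac{1}{10} + P$ ($G{\left(o,P \right)} = \frac{1}{4 + 6} + P = \frac{1}{10} + P$)
$\frac{1068 - -1753}{3250 + G{\left(-24,24 \right)}} = \frac{1068 - -1753}{3250 + \left(\frac{1}{10} + 24\right)} = \frac{1068 + 1753}{3250 + \frac{241}{10}} = \frac{2821}{\frac{32741}{10}} = 2821 \cdot \frac{10}{32741} = \frac{28210}{32741}$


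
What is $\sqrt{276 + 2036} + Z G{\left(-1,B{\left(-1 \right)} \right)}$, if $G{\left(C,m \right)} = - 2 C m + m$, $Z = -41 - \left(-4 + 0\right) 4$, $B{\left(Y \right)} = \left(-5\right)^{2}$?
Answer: $-1875 + 34 \sqrt{2} \approx -1826.9$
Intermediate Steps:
$B{\left(Y \right)} = 25$
$Z = -25$ ($Z = -41 - \left(-4\right) 4 = -41 - -16 = -41 + 16 = -25$)
$G{\left(C,m \right)} = m - 2 C m$ ($G{\left(C,m \right)} = - 2 C m + m = m - 2 C m$)
$\sqrt{276 + 2036} + Z G{\left(-1,B{\left(-1 \right)} \right)} = \sqrt{276 + 2036} - 25 \cdot 25 \left(1 - -2\right) = \sqrt{2312} - 25 \cdot 25 \left(1 + 2\right) = 34 \sqrt{2} - 25 \cdot 25 \cdot 3 = 34 \sqrt{2} - 1875 = -1875 + 34 \sqrt{2}$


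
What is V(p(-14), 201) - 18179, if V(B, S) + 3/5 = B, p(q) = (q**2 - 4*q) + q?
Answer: -89708/5 ≈ -17942.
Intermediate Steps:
p(q) = q**2 - 3*q
V(B, S) = -3/5 + B
V(p(-14), 201) - 18179 = (-3/5 - 14*(-3 - 14)) - 18179 = (-3/5 - 14*(-17)) - 18179 = (-3/5 + 238) - 18179 = 1187/5 - 18179 = -89708/5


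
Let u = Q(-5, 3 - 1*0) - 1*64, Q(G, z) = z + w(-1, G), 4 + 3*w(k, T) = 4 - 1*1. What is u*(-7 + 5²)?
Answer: -1104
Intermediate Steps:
w(k, T) = -⅓ (w(k, T) = -4/3 + (4 - 1*1)/3 = -4/3 + (4 - 1)/3 = -4/3 + (⅓)*3 = -4/3 + 1 = -⅓)
Q(G, z) = -⅓ + z (Q(G, z) = z - ⅓ = -⅓ + z)
u = -184/3 (u = (-⅓ + (3 - 1*0)) - 1*64 = (-⅓ + (3 + 0)) - 64 = (-⅓ + 3) - 64 = 8/3 - 64 = -184/3 ≈ -61.333)
u*(-7 + 5²) = -184*(-7 + 5²)/3 = -184*(-7 + 25)/3 = -184/3*18 = -1104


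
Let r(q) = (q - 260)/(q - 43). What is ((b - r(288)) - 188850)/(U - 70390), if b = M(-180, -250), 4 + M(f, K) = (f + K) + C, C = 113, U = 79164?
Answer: -6620989/307090 ≈ -21.560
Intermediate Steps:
M(f, K) = 109 + K + f (M(f, K) = -4 + ((f + K) + 113) = -4 + ((K + f) + 113) = -4 + (113 + K + f) = 109 + K + f)
b = -321 (b = 109 - 250 - 180 = -321)
r(q) = (-260 + q)/(-43 + q)
((b - r(288)) - 188850)/(U - 70390) = ((-321 - (-260 + 288)/(-43 + 288)) - 188850)/(79164 - 70390) = ((-321 - 28/245) - 188850)/8774 = ((-321 - 28/245) - 188850)*(1/8774) = ((-321 - 1*4/35) - 188850)*(1/8774) = ((-321 - 4/35) - 188850)*(1/8774) = (-11239/35 - 188850)*(1/8774) = -6620989/35*1/8774 = -6620989/307090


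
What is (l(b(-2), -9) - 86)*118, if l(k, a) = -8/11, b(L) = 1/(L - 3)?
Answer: -112572/11 ≈ -10234.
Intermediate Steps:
b(L) = 1/(-3 + L)
l(k, a) = -8/11 (l(k, a) = -8*1/11 = -8/11)
(l(b(-2), -9) - 86)*118 = (-8/11 - 86)*118 = -954/11*118 = -112572/11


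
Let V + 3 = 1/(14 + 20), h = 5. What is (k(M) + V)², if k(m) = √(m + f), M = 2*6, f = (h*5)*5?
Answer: 168573/1156 - 101*√137/17 ≈ 76.285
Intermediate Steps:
f = 125 (f = (5*5)*5 = 25*5 = 125)
M = 12
k(m) = √(125 + m) (k(m) = √(m + 125) = √(125 + m))
V = -101/34 (V = -3 + 1/(14 + 20) = -3 + 1/34 = -101/34 ≈ -2.9706)
(k(M) + V)² = (√(125 + 12) - 101/34)² = (√137 - 101/34)² = (-101/34 + √137)²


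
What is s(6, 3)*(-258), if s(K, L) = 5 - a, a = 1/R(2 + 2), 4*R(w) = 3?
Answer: -946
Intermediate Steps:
R(w) = ¾ (R(w) = (¼)*3 = ¾)
a = 4/3 (a = 1/(¾) = 1*(4/3) = 4/3 ≈ 1.3333)
s(K, L) = 11/3 (s(K, L) = 5 - 1*4/3 = 5 - 4/3 = 11/3)
s(6, 3)*(-258) = (11/3)*(-258) = -946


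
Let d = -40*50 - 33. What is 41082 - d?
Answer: 43115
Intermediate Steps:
d = -2033 (d = -2000 - 33 = -2033)
41082 - d = 41082 - 1*(-2033) = 41082 + 2033 = 43115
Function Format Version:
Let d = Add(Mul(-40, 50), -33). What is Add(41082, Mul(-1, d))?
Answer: 43115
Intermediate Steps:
d = -2033 (d = Add(-2000, -33) = -2033)
Add(41082, Mul(-1, d)) = Add(41082, Mul(-1, -2033)) = Add(41082, 2033) = 43115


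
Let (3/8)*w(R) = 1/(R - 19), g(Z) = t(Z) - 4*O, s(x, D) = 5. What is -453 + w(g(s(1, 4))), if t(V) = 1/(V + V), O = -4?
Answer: -39491/87 ≈ -453.92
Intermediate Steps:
t(V) = 1/(2*V)
g(Z) = 16 + 1/(2*Z) (g(Z) = 1/(2*Z) - 4*(-4) = 1/(2*Z) + 16 = 16 + 1/(2*Z))
w(R) = 8/(3*(-19 + R)) (w(R) = 8/(3*(R - 19)) = 8/(3*(-19 + R)))
-453 + w(g(s(1, 4))) = -453 + 8/(3*(-19 + (16 + (½)/5))) = -453 + 8/(3*(-19 + (16 + (½)*(⅕)))) = -453 + 8/(3*(-19 + (16 + ⅒))) = -453 + 8/(3*(-19 + 161/10)) = -453 + 8/(3*(-29/10)) = -453 + (8/3)*(-10/29) = -453 - 80/87 = -39491/87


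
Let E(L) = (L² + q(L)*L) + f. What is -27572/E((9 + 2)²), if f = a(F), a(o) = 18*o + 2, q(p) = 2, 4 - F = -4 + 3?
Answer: -27572/14975 ≈ -1.8412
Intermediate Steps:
F = 5 (F = 4 - (-4 + 3) = 4 - 1*(-1) = 4 + 1 = 5)
a(o) = 2 + 18*o
f = 92 (f = 2 + 18*5 = 2 + 90 = 92)
E(L) = 92 + L² + 2*L (E(L) = (L² + 2*L) + 92 = 92 + L² + 2*L)
-27572/E((9 + 2)²) = -27572/(92 + ((9 + 2)²)² + 2*(9 + 2)²) = -27572/(92 + (11²)² + 2*11²) = -27572/(92 + 121² + 2*121) = -27572/(92 + 14641 + 242) = -27572/14975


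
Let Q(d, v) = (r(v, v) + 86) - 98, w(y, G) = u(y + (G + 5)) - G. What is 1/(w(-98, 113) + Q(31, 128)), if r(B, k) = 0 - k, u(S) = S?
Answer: -1/233 ≈ -0.0042918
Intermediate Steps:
r(B, k) = -k
w(y, G) = 5 + y (w(y, G) = (y + (G + 5)) - G = (y + (5 + G)) - G = (5 + G + y) - G = 5 + y)
Q(d, v) = -12 - v (Q(d, v) = (-v + 86) - 98 = (86 - v) - 98 = -12 - v)
1/(w(-98, 113) + Q(31, 128)) = 1/((5 - 98) + (-12 - 1*128)) = 1/(-93 + (-12 - 128)) = 1/(-93 - 140) = 1/(-233) = -1/233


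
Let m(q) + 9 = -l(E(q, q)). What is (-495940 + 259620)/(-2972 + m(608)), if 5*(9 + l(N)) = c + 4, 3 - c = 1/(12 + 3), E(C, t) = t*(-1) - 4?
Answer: 4431000/55751 ≈ 79.478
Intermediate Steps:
E(C, t) = -4 - t (E(C, t) = -t - 4 = -4 - t)
c = 44/15 (c = 3 - 1/(12 + 3) = 3 - 1/15 = 44/15 ≈ 2.9333)
l(N) = -571/75 (l(N) = -9 + (44/15 + 4)/5 = -9 + (1/5)*(104/15) = -9 + 104/75 = -571/75)
m(q) = -104/75 (m(q) = -9 - 1*(-571/75) = -9 + 571/75 = -104/75)
(-495940 + 259620)/(-2972 + m(608)) = (-495940 + 259620)/(-2972 - 104/75) = -236320/(-223004/75) = -236320*(-75/223004) = 4431000/55751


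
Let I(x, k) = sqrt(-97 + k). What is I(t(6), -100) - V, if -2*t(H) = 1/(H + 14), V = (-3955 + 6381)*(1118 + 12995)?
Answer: -34238138 + I*sqrt(197) ≈ -3.4238e+7 + 14.036*I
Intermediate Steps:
V = 34238138 (V = 2426*14113 = 34238138)
t(H) = -1/(2*(14 + H)) (t(H) = -1/(2*(H + 14)) = -1/(2*(14 + H)))
I(t(6), -100) - V = sqrt(-97 - 100) - 1*34238138 = sqrt(-197) - 34238138 = I*sqrt(197) - 34238138 = -34238138 + I*sqrt(197)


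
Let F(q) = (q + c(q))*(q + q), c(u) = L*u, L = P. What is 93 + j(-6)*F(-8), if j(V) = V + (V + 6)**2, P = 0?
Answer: -675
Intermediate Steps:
L = 0
c(u) = 0 (c(u) = 0*u = 0)
j(V) = V + (6 + V)**2
F(q) = 2*q**2 (F(q) = (q + 0)*(q + q) = q*(2*q) = 2*q**2)
93 + j(-6)*F(-8) = 93 + (-6 + (6 - 6)**2)*(2*(-8)**2) = 93 + (-6 + 0**2)*(2*64) = 93 + (-6 + 0)*128 = 93 - 6*128 = 93 - 768 = -675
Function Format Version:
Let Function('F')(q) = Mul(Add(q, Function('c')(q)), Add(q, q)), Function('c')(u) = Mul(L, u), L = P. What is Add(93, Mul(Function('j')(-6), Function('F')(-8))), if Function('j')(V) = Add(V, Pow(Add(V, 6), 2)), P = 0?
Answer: -675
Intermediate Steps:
L = 0
Function('c')(u) = 0 (Function('c')(u) = Mul(0, u) = 0)
Function('j')(V) = Add(V, Pow(Add(6, V), 2))
Function('F')(q) = Mul(2, Pow(q, 2)) (Function('F')(q) = Mul(Add(q, 0), Add(q, q)) = Mul(q, Mul(2, q)) = Mul(2, Pow(q, 2)))
Add(93, Mul(Function('j')(-6), Function('F')(-8))) = Add(93, Mul(Add(-6, Pow(Add(6, -6), 2)), Mul(2, Pow(-8, 2)))) = Add(93, Mul(Add(-6, Pow(0, 2)), Mul(2, 64))) = Add(93, Mul(Add(-6, 0), 128)) = Add(93, Mul(-6, 128)) = Add(93, -768) = -675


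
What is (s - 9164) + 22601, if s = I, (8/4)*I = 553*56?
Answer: 28921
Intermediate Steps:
I = 15484 (I = (553*56)/2 = (1/2)*30968 = 15484)
s = 15484
(s - 9164) + 22601 = (15484 - 9164) + 22601 = 6320 + 22601 = 28921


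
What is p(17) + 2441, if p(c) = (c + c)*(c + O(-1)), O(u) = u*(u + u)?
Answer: 3087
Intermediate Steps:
O(u) = 2*u² (O(u) = u*(2*u) = 2*u²)
p(c) = 2*c*(2 + c) (p(c) = (c + c)*(c + 2*(-1)²) = (2*c)*(c + 2*1) = (2*c)*(c + 2) = (2*c)*(2 + c) = 2*c*(2 + c))
p(17) + 2441 = 2*17*(2 + 17) + 2441 = 2*17*19 + 2441 = 646 + 2441 = 3087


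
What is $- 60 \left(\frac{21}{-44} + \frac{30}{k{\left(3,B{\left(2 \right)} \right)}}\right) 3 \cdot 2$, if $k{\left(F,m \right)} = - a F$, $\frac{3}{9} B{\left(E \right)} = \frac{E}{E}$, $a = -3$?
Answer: $- \frac{11310}{11} \approx -1028.2$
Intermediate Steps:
$B{\left(E \right)} = 3$ ($B{\left(E \right)} = 3 \frac{E}{E} = 3 \cdot 1 = 3$)
$k{\left(F,m \right)} = 3 F$ ($k{\left(F,m \right)} = - \left(-3\right) F = 3 F$)
$- 60 \left(\frac{21}{-44} + \frac{30}{k{\left(3,B{\left(2 \right)} \right)}}\right) 3 \cdot 2 = - 60 \left(\frac{21}{-44} + \frac{30}{3 \cdot 3}\right) 3 \cdot 2 = - 60 \left(21 \left(- \frac{1}{44}\right) + \frac{30}{9}\right) 6 = - 60 \left(- \frac{21}{44} + 30 \cdot \frac{1}{9}\right) 6 = - 60 \left(- \frac{21}{44} + \frac{10}{3}\right) 6 = \left(-60\right) \frac{377}{132} \cdot 6 = \left(- \frac{1885}{11}\right) 6 = - \frac{11310}{11}$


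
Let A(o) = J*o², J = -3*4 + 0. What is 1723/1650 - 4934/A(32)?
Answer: 814259/563200 ≈ 1.4458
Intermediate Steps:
J = -12 (J = -12 + 0 = -12)
A(o) = -12*o²
1723/1650 - 4934/A(32) = 1723/1650 - 4934/((-12*32²)) = 1723*(1/1650) - 4934/((-12*1024)) = 1723/1650 - 4934/(-12288) = 1723/1650 - 4934*(-1/12288) = 1723/1650 + 2467/6144 = 814259/563200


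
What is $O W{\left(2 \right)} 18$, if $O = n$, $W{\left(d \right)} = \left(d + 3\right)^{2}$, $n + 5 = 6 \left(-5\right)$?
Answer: $-15750$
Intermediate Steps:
$n = -35$ ($n = -5 + 6 \left(-5\right) = -5 - 30 = -35$)
$W{\left(d \right)} = \left(3 + d\right)^{2}$
$O = -35$
$O W{\left(2 \right)} 18 = - 35 \left(3 + 2\right)^{2} \cdot 18 = - 35 \cdot 5^{2} \cdot 18 = \left(-35\right) 25 \cdot 18 = \left(-875\right) 18 = -15750$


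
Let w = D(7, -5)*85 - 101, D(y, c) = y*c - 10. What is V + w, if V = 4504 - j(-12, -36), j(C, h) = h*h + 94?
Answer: -812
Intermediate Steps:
D(y, c) = -10 + c*y (D(y, c) = c*y - 10 = -10 + c*y)
j(C, h) = 94 + h² (j(C, h) = h² + 94 = 94 + h²)
w = -3926 (w = (-10 - 5*7)*85 - 101 = (-10 - 35)*85 - 101 = -45*85 - 101 = -3825 - 101 = -3926)
V = 3114 (V = 4504 - (94 + (-36)²) = 4504 - (94 + 1296) = 4504 - 1*1390 = 4504 - 1390 = 3114)
V + w = 3114 - 3926 = -812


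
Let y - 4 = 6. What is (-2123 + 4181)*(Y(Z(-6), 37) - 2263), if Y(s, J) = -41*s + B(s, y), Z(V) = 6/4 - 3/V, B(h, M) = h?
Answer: -4821894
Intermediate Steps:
y = 10 (y = 4 + 6 = 10)
Z(V) = 3/2 - 3/V (Z(V) = 6*(¼) - 3/V = 3/2 - 3/V)
Y(s, J) = -40*s (Y(s, J) = -41*s + s = -40*s)
(-2123 + 4181)*(Y(Z(-6), 37) - 2263) = (-2123 + 4181)*(-40*(3/2 - 3/(-6)) - 2263) = 2058*(-40*(3/2 - 3*(-⅙)) - 2263) = 2058*(-40*(3/2 + ½) - 2263) = 2058*(-40*2 - 2263) = 2058*(-80 - 2263) = 2058*(-2343) = -4821894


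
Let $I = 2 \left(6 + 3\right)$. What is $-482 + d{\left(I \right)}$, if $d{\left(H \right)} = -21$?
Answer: $-503$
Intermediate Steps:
$I = 18$ ($I = 2 \cdot 9 = 18$)
$-482 + d{\left(I \right)} = -482 - 21 = -503$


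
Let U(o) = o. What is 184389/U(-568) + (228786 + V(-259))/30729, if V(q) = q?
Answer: -5536286245/17454072 ≈ -317.19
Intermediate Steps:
184389/U(-568) + (228786 + V(-259))/30729 = 184389/(-568) + (228786 - 259)/30729 = 184389*(-1/568) + 228527*(1/30729) = -184389/568 + 228527/30729 = -5536286245/17454072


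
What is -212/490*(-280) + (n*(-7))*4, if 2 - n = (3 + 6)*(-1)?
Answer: -1308/7 ≈ -186.86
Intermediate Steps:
n = 11 (n = 2 - (3 + 6)*(-1) = 2 - 9*(-1) = 2 - 1*(-9) = 2 + 9 = 11)
-212/490*(-280) + (n*(-7))*4 = -212/490*(-280) + (11*(-7))*4 = -212*1/490*(-280) - 77*4 = -106/245*(-280) - 308 = 848/7 - 308 = -1308/7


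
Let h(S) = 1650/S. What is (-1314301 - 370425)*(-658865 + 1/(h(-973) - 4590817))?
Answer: 4958253166165641208488/4466866591 ≈ 1.1100e+12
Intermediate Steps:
(-1314301 - 370425)*(-658865 + 1/(h(-973) - 4590817)) = (-1314301 - 370425)*(-658865 + 1/(1650/(-973) - 4590817)) = -1684726*(-658865 + 1/(1650*(-1/973) - 4590817)) = -1684726*(-658865 + 1/(-1650/973 - 4590817)) = -1684726*(-658865 + 1/(-4466866591/973)) = -1684726*(-658865 - 973/4466866591) = -1684726*(-2943062056480188/4466866591) = 4958253166165641208488/4466866591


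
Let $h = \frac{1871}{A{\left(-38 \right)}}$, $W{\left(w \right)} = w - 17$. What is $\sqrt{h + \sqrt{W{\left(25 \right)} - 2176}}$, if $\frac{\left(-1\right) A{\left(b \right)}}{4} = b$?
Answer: $\frac{\sqrt{71098 + 11552 i \sqrt{542}}}{76} \approx 5.4987 + 4.2339 i$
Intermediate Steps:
$A{\left(b \right)} = - 4 b$
$W{\left(w \right)} = -17 + w$ ($W{\left(w \right)} = w - 17 = -17 + w$)
$h = \frac{1871}{152}$ ($h = \frac{1871}{\left(-4\right) \left(-38\right)} = \frac{1871}{152} \approx 12.309$)
$\sqrt{h + \sqrt{W{\left(25 \right)} - 2176}} = \sqrt{\frac{1871}{152} + \sqrt{\left(-17 + 25\right) - 2176}} = \sqrt{\frac{1871}{152} + \sqrt{8 - 2176}} = \sqrt{\frac{1871}{152} + \sqrt{-2168}} = \sqrt{\frac{1871}{152} + 2 i \sqrt{542}}$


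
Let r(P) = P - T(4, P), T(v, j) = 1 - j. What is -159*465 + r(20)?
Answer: -73896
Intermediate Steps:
r(P) = -1 + 2*P (r(P) = P - (1 - P) = P + (-1 + P) = -1 + 2*P)
-159*465 + r(20) = -159*465 + (-1 + 2*20) = -73935 + (-1 + 40) = -73935 + 39 = -73896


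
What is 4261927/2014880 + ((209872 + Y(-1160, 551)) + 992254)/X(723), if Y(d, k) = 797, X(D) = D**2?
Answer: 4651578333023/1053236207520 ≈ 4.4165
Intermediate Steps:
4261927/2014880 + ((209872 + Y(-1160, 551)) + 992254)/X(723) = 4261927/2014880 + ((209872 + 797) + 992254)/(723**2) = 4261927*(1/2014880) + (210669 + 992254)/522729 = 4261927/2014880 + 1202923*(1/522729) = 4261927/2014880 + 1202923/522729 = 4651578333023/1053236207520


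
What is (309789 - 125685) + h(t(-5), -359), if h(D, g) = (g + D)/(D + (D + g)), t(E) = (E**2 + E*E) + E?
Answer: 49524290/269 ≈ 1.8411e+5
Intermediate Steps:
t(E) = E + 2*E**2 (t(E) = (E**2 + E**2) + E = 2*E**2 + E = E + 2*E**2)
h(D, g) = (D + g)/(g + 2*D)
(309789 - 125685) + h(t(-5), -359) = (309789 - 125685) + (-5*(1 + 2*(-5)) - 359)/(-359 + 2*(-5*(1 + 2*(-5)))) = 184104 + (-5*(1 - 10) - 359)/(-359 + 2*(-5*(1 - 10))) = 184104 + (-5*(-9) - 359)/(-359 + 2*(-5*(-9))) = 184104 + (45 - 359)/(-359 + 2*45) = 184104 - 314/(-359 + 90) = 184104 - 314/(-269) = 184104 - 1/269*(-314) = 184104 + 314/269 = 49524290/269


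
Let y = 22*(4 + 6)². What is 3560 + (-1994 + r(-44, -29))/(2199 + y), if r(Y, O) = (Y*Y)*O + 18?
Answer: 15602320/4399 ≈ 3546.8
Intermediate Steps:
r(Y, O) = 18 + O*Y² (r(Y, O) = Y²*O + 18 = O*Y² + 18 = 18 + O*Y²)
y = 2200 (y = 22*10² = 22*100 = 2200)
3560 + (-1994 + r(-44, -29))/(2199 + y) = 3560 + (-1994 + (18 - 29*(-44)²))/(2199 + 2200) = 3560 + (-1994 + (18 - 29*1936))/4399 = 3560 + (-1994 + (18 - 56144))*(1/4399) = 3560 + (-1994 - 56126)*(1/4399) = 3560 - 58120*1/4399 = 3560 - 58120/4399 = 15602320/4399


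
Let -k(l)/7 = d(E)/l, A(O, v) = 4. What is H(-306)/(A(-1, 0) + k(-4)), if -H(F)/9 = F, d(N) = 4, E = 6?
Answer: 2754/11 ≈ 250.36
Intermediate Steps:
k(l) = -28/l
H(F) = -9*F
H(-306)/(A(-1, 0) + k(-4)) = (-9*(-306))/(4 - 28/(-4)) = 2754/(4 - 28*(-1/4)) = 2754/(4 + 7) = 2754/11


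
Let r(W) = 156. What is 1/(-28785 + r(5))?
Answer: -1/28629 ≈ -3.4930e-5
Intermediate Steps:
1/(-28785 + r(5)) = 1/(-28785 + 156) = 1/(-28629) = -1/28629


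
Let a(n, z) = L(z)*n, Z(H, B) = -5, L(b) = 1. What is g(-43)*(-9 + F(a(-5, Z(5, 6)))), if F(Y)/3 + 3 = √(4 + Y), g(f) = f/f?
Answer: -18 + 3*I ≈ -18.0 + 3.0*I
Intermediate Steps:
g(f) = 1
a(n, z) = n (a(n, z) = 1*n = n)
F(Y) = -9 + 3*√(4 + Y)
g(-43)*(-9 + F(a(-5, Z(5, 6)))) = 1*(-9 + (-9 + 3*√(4 - 5))) = 1*(-9 + (-9 + 3*√(-1))) = 1*(-9 + (-9 + 3*I)) = 1*(-18 + 3*I) = -18 + 3*I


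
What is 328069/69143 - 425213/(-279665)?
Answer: 121149919344/19336877095 ≈ 6.2652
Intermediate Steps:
328069/69143 - 425213/(-279665) = 328069*(1/69143) - 425213*(-1/279665) = 328069/69143 + 425213/279665 = 121149919344/19336877095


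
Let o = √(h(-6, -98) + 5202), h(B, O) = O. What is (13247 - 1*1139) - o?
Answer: 12108 - 4*√319 ≈ 12037.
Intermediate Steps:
o = 4*√319 (o = √(-98 + 5202) = √5104 = 4*√319 ≈ 71.442)
(13247 - 1*1139) - o = (13247 - 1*1139) - 4*√319 = (13247 - 1139) - 4*√319 = 12108 - 4*√319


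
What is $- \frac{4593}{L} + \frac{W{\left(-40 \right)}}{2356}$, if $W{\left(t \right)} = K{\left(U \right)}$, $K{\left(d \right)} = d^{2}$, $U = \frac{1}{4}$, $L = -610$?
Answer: $\frac{86569169}{11497280} \approx 7.5295$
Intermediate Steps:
$U = \frac{1}{4} \approx 0.25$
$W{\left(t \right)} = \frac{1}{16}$ ($W{\left(t \right)} = \left(\frac{1}{4}\right)^{2} = \frac{1}{16}$)
$- \frac{4593}{L} + \frac{W{\left(-40 \right)}}{2356} = - \frac{4593}{-610} + \frac{1}{16 \cdot 2356} = \left(-4593\right) \left(- \frac{1}{610}\right) + \frac{1}{16} \cdot \frac{1}{2356} = \frac{4593}{610} + \frac{1}{37696} = \frac{86569169}{11497280}$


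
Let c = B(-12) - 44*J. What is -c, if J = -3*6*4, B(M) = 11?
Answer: -3179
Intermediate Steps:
J = -72 (J = -18*4 = -72)
c = 3179 (c = 11 - 44*(-72) = 11 + 3168 = 3179)
-c = -1*3179 = -3179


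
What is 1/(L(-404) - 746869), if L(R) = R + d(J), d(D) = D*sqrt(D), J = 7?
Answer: -747273/558416936186 - 7*sqrt(7)/558416936186 ≈ -1.3382e-6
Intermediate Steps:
d(D) = D**(3/2)
L(R) = R + 7*sqrt(7) (L(R) = R + 7**(3/2) = R + 7*sqrt(7))
1/(L(-404) - 746869) = 1/((-404 + 7*sqrt(7)) - 746869) = 1/(-747273 + 7*sqrt(7))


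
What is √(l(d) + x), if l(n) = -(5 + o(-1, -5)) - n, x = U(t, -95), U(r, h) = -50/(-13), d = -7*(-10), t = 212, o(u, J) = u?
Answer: 4*I*√741/13 ≈ 8.3758*I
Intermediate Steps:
d = 70
U(r, h) = 50/13 (U(r, h) = -50*(-1/13) = 50/13)
x = 50/13 ≈ 3.8462
l(n) = -4 - n (l(n) = -(5 - 1) - n = -1*4 - n = -4 - n)
√(l(d) + x) = √((-4 - 1*70) + 50/13) = √((-4 - 70) + 50/13) = √(-74 + 50/13) = √(-912/13) = 4*I*√741/13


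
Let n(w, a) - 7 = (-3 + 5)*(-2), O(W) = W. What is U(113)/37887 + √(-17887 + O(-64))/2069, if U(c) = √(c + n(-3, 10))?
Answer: 2*√29/37887 + I*√17951/2069 ≈ 0.00028428 + 0.064757*I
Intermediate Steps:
n(w, a) = 3 (n(w, a) = 7 + (-3 + 5)*(-2) = 7 + 2*(-2) = 7 - 4 = 3)
U(c) = √(3 + c) (U(c) = √(c + 3) = √(3 + c))
U(113)/37887 + √(-17887 + O(-64))/2069 = √(3 + 113)/37887 + √(-17887 - 64)/2069 = √116*(1/37887) + √(-17951)*(1/2069) = (2*√29)*(1/37887) + (I*√17951)*(1/2069) = 2*√29/37887 + I*√17951/2069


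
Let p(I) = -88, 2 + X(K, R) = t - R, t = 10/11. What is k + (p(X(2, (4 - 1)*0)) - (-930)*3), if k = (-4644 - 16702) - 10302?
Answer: -28946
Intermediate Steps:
t = 10/11 (t = 10*(1/11) = 10/11 ≈ 0.90909)
X(K, R) = -12/11 - R (X(K, R) = -2 + (10/11 - R) = -12/11 - R)
k = -31648 (k = -21346 - 10302 = -31648)
k + (p(X(2, (4 - 1)*0)) - (-930)*3) = -31648 + (-88 - (-930)*3) = -31648 + (-88 - 1*(-2790)) = -31648 + (-88 + 2790) = -31648 + 2702 = -28946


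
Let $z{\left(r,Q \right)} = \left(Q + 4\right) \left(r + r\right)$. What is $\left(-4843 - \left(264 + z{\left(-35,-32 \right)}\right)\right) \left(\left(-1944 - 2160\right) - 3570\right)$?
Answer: $54232158$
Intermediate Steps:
$z{\left(r,Q \right)} = 2 r \left(4 + Q\right)$ ($z{\left(r,Q \right)} = \left(4 + Q\right) 2 r = 2 r \left(4 + Q\right)$)
$\left(-4843 - \left(264 + z{\left(-35,-32 \right)}\right)\right) \left(\left(-1944 - 2160\right) - 3570\right) = \left(-4843 - \left(264 + 2 \left(-35\right) \left(4 - 32\right)\right)\right) \left(\left(-1944 - 2160\right) - 3570\right) = \left(-4843 - \left(264 + 2 \left(-35\right) \left(-28\right)\right)\right) \left(-4104 - 3570\right) = \left(-4843 - 2224\right) \left(-7674\right) = \left(-7067\right) \left(-7674\right) = 54232158$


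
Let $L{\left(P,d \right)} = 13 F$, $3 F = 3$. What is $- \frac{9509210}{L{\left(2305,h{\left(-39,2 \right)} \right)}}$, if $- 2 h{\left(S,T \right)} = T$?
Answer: $- \frac{9509210}{13} \approx -7.3148 \cdot 10^{5}$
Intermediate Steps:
$F = 1$ ($F = \frac{1}{3} \cdot 3 = 1$)
$h{\left(S,T \right)} = - \frac{T}{2}$
$L{\left(P,d \right)} = 13$ ($L{\left(P,d \right)} = 13 \cdot 1 = 13$)
$- \frac{9509210}{L{\left(2305,h{\left(-39,2 \right)} \right)}} = - \frac{9509210}{13}$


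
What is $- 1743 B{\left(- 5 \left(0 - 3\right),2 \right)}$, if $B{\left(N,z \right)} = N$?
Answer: $-26145$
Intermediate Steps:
$- 1743 B{\left(- 5 \left(0 - 3\right),2 \right)} = - 1743 \left(- 5 \left(0 - 3\right)\right) = - 1743 \left(\left(-5\right) \left(-3\right)\right) = \left(-1743\right) 15 = -26145$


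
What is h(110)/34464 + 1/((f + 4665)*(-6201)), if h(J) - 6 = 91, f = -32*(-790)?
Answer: 6003931067/2133194600160 ≈ 0.0028145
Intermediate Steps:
f = 25280
h(J) = 97 (h(J) = 6 + 91 = 97)
h(110)/34464 + 1/((f + 4665)*(-6201)) = 97/34464 + 1/((25280 + 4665)*(-6201)) = 97*(1/34464) - 1/6201/29945 = 97/34464 + (1/29945)*(-1/6201) = 97/34464 - 1/185688945 = 6003931067/2133194600160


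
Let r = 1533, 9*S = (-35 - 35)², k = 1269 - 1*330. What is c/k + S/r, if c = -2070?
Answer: -1140890/616923 ≈ -1.8493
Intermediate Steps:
k = 939 (k = 1269 - 330 = 939)
S = 4900/9 (S = (-35 - 35)²/9 = (⅑)*(-70)² = (⅑)*4900 = 4900/9 ≈ 544.44)
c/k + S/r = -2070/939 + (4900/9)/1533 = -2070*1/939 + (4900/9)*(1/1533) = -690/313 + 700/1971 = -1140890/616923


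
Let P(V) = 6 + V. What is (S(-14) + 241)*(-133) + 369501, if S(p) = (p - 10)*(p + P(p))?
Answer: 267224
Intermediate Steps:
S(p) = (-10 + p)*(6 + 2*p) (S(p) = (p - 10)*(p + (6 + p)) = (-10 + p)*(6 + 2*p))
(S(-14) + 241)*(-133) + 369501 = ((-60 - 14*(-14) + 2*(-14)**2) + 241)*(-133) + 369501 = ((-60 + 196 + 2*196) + 241)*(-133) + 369501 = ((-60 + 196 + 392) + 241)*(-133) + 369501 = (528 + 241)*(-133) + 369501 = 769*(-133) + 369501 = -102277 + 369501 = 267224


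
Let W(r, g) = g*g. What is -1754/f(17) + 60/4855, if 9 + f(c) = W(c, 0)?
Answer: 1703242/8739 ≈ 194.90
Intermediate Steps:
W(r, g) = g²
f(c) = -9 (f(c) = -9 + 0² = -9 + 0 = -9)
-1754/f(17) + 60/4855 = -1754/(-9) + 60/4855 = -1754*(-⅑) + 60*(1/4855) = 1754/9 + 12/971 = 1703242/8739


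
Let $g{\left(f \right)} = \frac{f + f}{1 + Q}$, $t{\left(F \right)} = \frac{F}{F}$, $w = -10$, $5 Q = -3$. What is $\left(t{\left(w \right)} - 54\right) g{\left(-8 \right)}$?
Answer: $2120$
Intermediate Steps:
$Q = - \frac{3}{5}$ ($Q = \frac{1}{5} \left(-3\right) = - \frac{3}{5} \approx -0.6$)
$t{\left(F \right)} = 1$
$g{\left(f \right)} = 5 f$ ($g{\left(f \right)} = \frac{f + f}{1 - \frac{3}{5}} = \frac{2 f}{\frac{2}{5}} = 2 f \frac{5}{2} = 5 f$)
$\left(t{\left(w \right)} - 54\right) g{\left(-8 \right)} = \left(1 - 54\right) 5 \left(-8\right) = \left(-53\right) \left(-40\right) = 2120$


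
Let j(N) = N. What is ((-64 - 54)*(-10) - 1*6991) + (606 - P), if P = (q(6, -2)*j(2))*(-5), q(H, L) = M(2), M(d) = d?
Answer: -5185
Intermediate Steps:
q(H, L) = 2
P = -20 (P = (2*2)*(-5) = 4*(-5) = -20)
((-64 - 54)*(-10) - 1*6991) + (606 - P) = ((-64 - 54)*(-10) - 1*6991) + (606 - 1*(-20)) = (-118*(-10) - 6991) + (606 + 20) = (1180 - 6991) + 626 = -5811 + 626 = -5185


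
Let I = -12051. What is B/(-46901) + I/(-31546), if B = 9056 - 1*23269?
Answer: 1013567249/1479538946 ≈ 0.68506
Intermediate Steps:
B = -14213 (B = 9056 - 23269 = -14213)
B/(-46901) + I/(-31546) = -14213/(-46901) - 12051/(-31546) = -14213*(-1/46901) - 12051*(-1/31546) = 14213/46901 + 12051/31546 = 1013567249/1479538946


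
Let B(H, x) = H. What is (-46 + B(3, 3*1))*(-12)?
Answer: 516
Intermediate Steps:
(-46 + B(3, 3*1))*(-12) = (-46 + 3)*(-12) = -43*(-12) = 516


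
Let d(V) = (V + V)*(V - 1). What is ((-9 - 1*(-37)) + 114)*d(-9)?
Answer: 25560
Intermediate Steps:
d(V) = 2*V*(-1 + V) (d(V) = (2*V)*(-1 + V) = 2*V*(-1 + V))
((-9 - 1*(-37)) + 114)*d(-9) = ((-9 - 1*(-37)) + 114)*(2*(-9)*(-1 - 9)) = ((-9 + 37) + 114)*(2*(-9)*(-10)) = (28 + 114)*180 = 142*180 = 25560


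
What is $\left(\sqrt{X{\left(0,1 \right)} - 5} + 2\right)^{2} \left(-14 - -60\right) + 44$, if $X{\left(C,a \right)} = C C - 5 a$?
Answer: $-232 + 184 i \sqrt{10} \approx -232.0 + 581.86 i$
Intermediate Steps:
$X{\left(C,a \right)} = C^{2} - 5 a$
$\left(\sqrt{X{\left(0,1 \right)} - 5} + 2\right)^{2} \left(-14 - -60\right) + 44 = \left(\sqrt{\left(0^{2} - 5\right) - 5} + 2\right)^{2} \left(-14 - -60\right) + 44 = \left(\sqrt{\left(0 - 5\right) - 5} + 2\right)^{2} \left(-14 + 60\right) + 44 = \left(\sqrt{-5 - 5} + 2\right)^{2} \cdot 46 + 44 = \left(\sqrt{-10} + 2\right)^{2} \cdot 46 + 44 = \left(i \sqrt{10} + 2\right)^{2} \cdot 46 + 44 = \left(2 + i \sqrt{10}\right)^{2} \cdot 46 + 44 = 46 \left(2 + i \sqrt{10}\right)^{2} + 44 = 44 + 46 \left(2 + i \sqrt{10}\right)^{2}$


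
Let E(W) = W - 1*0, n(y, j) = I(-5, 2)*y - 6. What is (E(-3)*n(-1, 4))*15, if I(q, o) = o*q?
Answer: -180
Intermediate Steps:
n(y, j) = -6 - 10*y (n(y, j) = (2*(-5))*y - 6 = -10*y - 6 = -6 - 10*y)
E(W) = W (E(W) = W + 0 = W)
(E(-3)*n(-1, 4))*15 = -3*(-6 - 10*(-1))*15 = -3*(-6 + 10)*15 = -3*4*15 = -12*15 = -180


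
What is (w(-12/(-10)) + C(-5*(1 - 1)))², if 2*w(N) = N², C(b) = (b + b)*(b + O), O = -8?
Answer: 324/625 ≈ 0.51840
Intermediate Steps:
C(b) = 2*b*(-8 + b) (C(b) = (b + b)*(b - 8) = (2*b)*(-8 + b) = 2*b*(-8 + b))
w(N) = N²/2
(w(-12/(-10)) + C(-5*(1 - 1)))² = ((-12/(-10))²/2 + 2*(-5*(1 - 1))*(-8 - 5*(1 - 1)))² = ((-12*(-⅒))²/2 + 2*(-5*0)*(-8 - 5*0))² = ((6/5)²/2 + 2*0*(-8 + 0))² = ((½)*(36/25) + 2*0*(-8))² = (18/25 + 0)² = (18/25)² = 324/625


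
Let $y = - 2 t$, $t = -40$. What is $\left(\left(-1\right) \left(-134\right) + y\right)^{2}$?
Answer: $45796$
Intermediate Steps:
$y = 80$ ($y = \left(-2\right) \left(-40\right) = 80$)
$\left(\left(-1\right) \left(-134\right) + y\right)^{2} = \left(\left(-1\right) \left(-134\right) + 80\right)^{2} = \left(134 + 80\right)^{2} = 214^{2} = 45796$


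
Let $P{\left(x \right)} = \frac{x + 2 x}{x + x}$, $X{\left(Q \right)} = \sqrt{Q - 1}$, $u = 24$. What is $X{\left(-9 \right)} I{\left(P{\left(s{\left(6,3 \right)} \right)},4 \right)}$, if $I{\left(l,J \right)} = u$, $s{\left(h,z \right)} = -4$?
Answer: $24 i \sqrt{10} \approx 75.895 i$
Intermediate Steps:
$X{\left(Q \right)} = \sqrt{-1 + Q}$
$P{\left(x \right)} = \frac{3}{2}$ ($P{\left(x \right)} = \frac{3 x}{2 x} = 3 x \frac{1}{2 x} = \frac{3}{2}$)
$I{\left(l,J \right)} = 24$
$X{\left(-9 \right)} I{\left(P{\left(s{\left(6,3 \right)} \right)},4 \right)} = \sqrt{-1 - 9} \cdot 24 = \sqrt{-10} \cdot 24 = i \sqrt{10} \cdot 24 = 24 i \sqrt{10}$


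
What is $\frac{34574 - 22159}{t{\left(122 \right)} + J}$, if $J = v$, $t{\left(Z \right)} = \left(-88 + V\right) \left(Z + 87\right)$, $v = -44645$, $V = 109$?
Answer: $- \frac{12415}{40256} \approx -0.3084$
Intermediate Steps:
$t{\left(Z \right)} = 1827 + 21 Z$ ($t{\left(Z \right)} = \left(-88 + 109\right) \left(Z + 87\right) = 21 \left(87 + Z\right) = 1827 + 21 Z$)
$J = -44645$
$\frac{34574 - 22159}{t{\left(122 \right)} + J} = \frac{34574 - 22159}{\left(1827 + 21 \cdot 122\right) - 44645} = \frac{12415}{\left(1827 + 2562\right) - 44645} = \frac{12415}{4389 - 44645} = \frac{12415}{-40256} = 12415 \left(- \frac{1}{40256}\right) = - \frac{12415}{40256}$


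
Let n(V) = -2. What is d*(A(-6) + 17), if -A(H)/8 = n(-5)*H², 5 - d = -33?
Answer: 22534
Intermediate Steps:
d = 38 (d = 5 - 1*(-33) = 5 + 33 = 38)
A(H) = 16*H² (A(H) = -(-16)*H² = 16*H²)
d*(A(-6) + 17) = 38*(16*(-6)² + 17) = 38*(16*36 + 17) = 38*(576 + 17) = 38*593 = 22534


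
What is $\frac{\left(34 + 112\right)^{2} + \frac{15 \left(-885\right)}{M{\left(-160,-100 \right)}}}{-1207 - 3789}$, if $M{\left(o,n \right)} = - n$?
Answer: $- \frac{84733}{19984} \approx -4.24$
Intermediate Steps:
$\frac{\left(34 + 112\right)^{2} + \frac{15 \left(-885\right)}{M{\left(-160,-100 \right)}}}{-1207 - 3789} = \frac{\left(34 + 112\right)^{2} + \frac{15 \left(-885\right)}{\left(-1\right) \left(-100\right)}}{-1207 - 3789} = \frac{146^{2} - \frac{13275}{100}}{-4996} = \left(21316 - \frac{531}{4}\right) \left(- \frac{1}{4996}\right) = \frac{84733}{4} \left(- \frac{1}{4996}\right) = - \frac{84733}{19984}$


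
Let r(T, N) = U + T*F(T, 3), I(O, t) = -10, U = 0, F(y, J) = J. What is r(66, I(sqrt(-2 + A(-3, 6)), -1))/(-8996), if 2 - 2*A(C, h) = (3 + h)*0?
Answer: -99/4498 ≈ -0.022010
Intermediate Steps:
A(C, h) = 1 (A(C, h) = 1 - (3 + h)*0/2 = 1 - 1/2*0 = 1 + 0 = 1)
r(T, N) = 3*T (r(T, N) = 0 + T*3 = 0 + 3*T = 3*T)
r(66, I(sqrt(-2 + A(-3, 6)), -1))/(-8996) = (3*66)/(-8996) = 198*(-1/8996) = -99/4498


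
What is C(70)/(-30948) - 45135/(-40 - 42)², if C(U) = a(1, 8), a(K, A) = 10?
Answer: -349226305/52023588 ≈ -6.7128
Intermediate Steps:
C(U) = 10
C(70)/(-30948) - 45135/(-40 - 42)² = 10/(-30948) - 45135/(-40 - 42)² = 10*(-1/30948) - 45135/((-82)²) = -5/15474 - 45135/6724 = -349226305/52023588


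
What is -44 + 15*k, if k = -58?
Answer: -914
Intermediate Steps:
-44 + 15*k = -44 + 15*(-58) = -44 - 870 = -914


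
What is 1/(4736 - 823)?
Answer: 1/3913 ≈ 0.00025556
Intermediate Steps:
1/(4736 - 823) = 1/3913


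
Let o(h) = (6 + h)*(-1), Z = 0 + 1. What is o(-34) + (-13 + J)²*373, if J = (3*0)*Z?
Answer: 63065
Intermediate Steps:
Z = 1
J = 0 (J = (3*0)*1 = 0*1 = 0)
o(h) = -6 - h
o(-34) + (-13 + J)²*373 = (-6 - 1*(-34)) + (-13 + 0)²*373 = (-6 + 34) + (-13)²*373 = 28 + 169*373 = 28 + 63037 = 63065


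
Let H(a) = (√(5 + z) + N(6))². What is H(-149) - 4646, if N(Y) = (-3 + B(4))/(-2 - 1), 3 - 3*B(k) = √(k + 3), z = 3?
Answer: -4646 + (6 + √7 + 18*√2)²/81 ≈ -4631.6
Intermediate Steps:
B(k) = 1 - √(3 + k)/3 (B(k) = 1 - √(k + 3)/3 = 1 - √(3 + k)/3)
N(Y) = ⅔ + √7/9 (N(Y) = (-3 + (1 - √(3 + 4)/3))/(-2 - 1) = (-3 + (1 - √7/3))/(-3) = (-2 - √7/3)*(-⅓) = ⅔ + √7/9)
H(a) = (⅔ + 2*√2 + √7/9)² (H(a) = (√(5 + 3) + (⅔ + √7/9))² = (√8 + (⅔ + √7/9))² = (2*√2 + (⅔ + √7/9))² = (⅔ + 2*√2 + √7/9)²)
H(-149) - 4646 = (6 + √7 + 18*√2)²/81 - 4646 = -4646 + (6 + √7 + 18*√2)²/81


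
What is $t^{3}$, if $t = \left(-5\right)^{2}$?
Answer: $15625$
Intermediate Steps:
$t = 25$
$t^{3} = 25^{3} = 15625$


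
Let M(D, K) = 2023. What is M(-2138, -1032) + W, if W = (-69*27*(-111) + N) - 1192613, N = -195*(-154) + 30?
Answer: -953737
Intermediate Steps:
N = 30060 (N = 30030 + 30 = 30060)
W = -955760 (W = (-69*27*(-111) + 30060) - 1192613 = (-1863*(-111) + 30060) - 1192613 = (206793 + 30060) - 1192613 = 236853 - 1192613 = -955760)
M(-2138, -1032) + W = 2023 - 955760 = -953737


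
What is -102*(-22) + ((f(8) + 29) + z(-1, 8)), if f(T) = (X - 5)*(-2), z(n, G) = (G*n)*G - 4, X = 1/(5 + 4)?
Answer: 19933/9 ≈ 2214.8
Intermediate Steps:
X = ⅑ (X = 1/9 = ⅑ ≈ 0.11111)
z(n, G) = -4 + n*G² (z(n, G) = n*G² - 4 = -4 + n*G²)
f(T) = 88/9 (f(T) = (⅑ - 5)*(-2) = -44/9*(-2) = 88/9)
-102*(-22) + ((f(8) + 29) + z(-1, 8)) = -102*(-22) + ((88/9 + 29) + (-4 - 1*8²)) = 2244 + (349/9 + (-4 - 1*64)) = 2244 + (349/9 + (-4 - 64)) = 2244 + (349/9 - 68) = 2244 - 263/9 = 19933/9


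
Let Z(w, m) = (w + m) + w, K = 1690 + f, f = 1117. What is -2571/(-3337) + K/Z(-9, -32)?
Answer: -9238409/166850 ≈ -55.370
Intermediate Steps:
K = 2807 (K = 1690 + 1117 = 2807)
Z(w, m) = m + 2*w (Z(w, m) = (m + w) + w = m + 2*w)
-2571/(-3337) + K/Z(-9, -32) = -2571/(-3337) + 2807/(-32 + 2*(-9)) = -2571*(-1/3337) + 2807/(-32 - 18) = 2571/3337 + 2807/(-50) = 2571/3337 + 2807*(-1/50) = 2571/3337 - 2807/50 = -9238409/166850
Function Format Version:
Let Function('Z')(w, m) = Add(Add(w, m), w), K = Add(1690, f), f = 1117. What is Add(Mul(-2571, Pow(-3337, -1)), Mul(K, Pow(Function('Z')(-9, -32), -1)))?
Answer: Rational(-9238409, 166850) ≈ -55.370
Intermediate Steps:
K = 2807 (K = Add(1690, 1117) = 2807)
Function('Z')(w, m) = Add(m, Mul(2, w)) (Function('Z')(w, m) = Add(Add(m, w), w) = Add(m, Mul(2, w)))
Add(Mul(-2571, Pow(-3337, -1)), Mul(K, Pow(Function('Z')(-9, -32), -1))) = Add(Mul(-2571, Pow(-3337, -1)), Mul(2807, Pow(Add(-32, Mul(2, -9)), -1))) = Add(Mul(-2571, Rational(-1, 3337)), Mul(2807, Pow(Add(-32, -18), -1))) = Add(Rational(2571, 3337), Mul(2807, Pow(-50, -1))) = Add(Rational(2571, 3337), Mul(2807, Rational(-1, 50))) = Add(Rational(2571, 3337), Rational(-2807, 50)) = Rational(-9238409, 166850)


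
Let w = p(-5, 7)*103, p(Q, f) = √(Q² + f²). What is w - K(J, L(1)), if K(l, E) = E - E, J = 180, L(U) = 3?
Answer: 103*√74 ≈ 886.04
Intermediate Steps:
w = 103*√74 (w = √((-5)² + 7²)*103 = √(25 + 49)*103 = √74*103 = 103*√74 ≈ 886.04)
K(l, E) = 0
w - K(J, L(1)) = 103*√74 - 1*0 = 103*√74 + 0 = 103*√74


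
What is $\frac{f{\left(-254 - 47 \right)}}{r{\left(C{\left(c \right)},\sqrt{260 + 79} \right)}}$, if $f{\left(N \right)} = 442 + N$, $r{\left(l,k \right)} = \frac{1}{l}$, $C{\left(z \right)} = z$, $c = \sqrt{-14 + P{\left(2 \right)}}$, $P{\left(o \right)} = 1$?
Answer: $141 i \sqrt{13} \approx 508.38 i$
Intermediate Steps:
$c = i \sqrt{13}$ ($c = \sqrt{-14 + 1} = \sqrt{-13} = i \sqrt{13} \approx 3.6056 i$)
$\frac{f{\left(-254 - 47 \right)}}{r{\left(C{\left(c \right)},\sqrt{260 + 79} \right)}} = \frac{442 - 301}{\frac{1}{i \sqrt{13}}} = \frac{442 - 301}{\left(- \frac{1}{13}\right) i \sqrt{13}} = 141 i \sqrt{13}$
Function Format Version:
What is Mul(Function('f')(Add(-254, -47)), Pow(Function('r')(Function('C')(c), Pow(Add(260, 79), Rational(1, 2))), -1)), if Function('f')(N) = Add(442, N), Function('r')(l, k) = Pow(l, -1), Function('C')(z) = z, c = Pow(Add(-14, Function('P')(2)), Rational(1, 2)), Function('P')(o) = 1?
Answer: Mul(141, I, Pow(13, Rational(1, 2))) ≈ Mul(508.38, I)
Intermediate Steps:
c = Mul(I, Pow(13, Rational(1, 2))) (c = Pow(Add(-14, 1), Rational(1, 2)) = Pow(-13, Rational(1, 2)) = Mul(I, Pow(13, Rational(1, 2))) ≈ Mul(3.6056, I))
Mul(Function('f')(Add(-254, -47)), Pow(Function('r')(Function('C')(c), Pow(Add(260, 79), Rational(1, 2))), -1)) = Mul(Add(442, Add(-254, -47)), Pow(Pow(Mul(I, Pow(13, Rational(1, 2))), -1), -1)) = Mul(Add(442, -301), Pow(Mul(Rational(-1, 13), I, Pow(13, Rational(1, 2))), -1)) = Mul(141, Mul(I, Pow(13, Rational(1, 2)))) = Mul(141, I, Pow(13, Rational(1, 2)))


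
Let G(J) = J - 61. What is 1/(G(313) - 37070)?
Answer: -1/36818 ≈ -2.7161e-5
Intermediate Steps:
G(J) = -61 + J
1/(G(313) - 37070) = 1/((-61 + 313) - 37070) = 1/(252 - 37070) = 1/(-36818) = -1/36818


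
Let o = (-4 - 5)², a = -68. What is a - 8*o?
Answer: -716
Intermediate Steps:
o = 81 (o = (-9)² = 81)
a - 8*o = -68 - 8*81 = -68 - 648 = -716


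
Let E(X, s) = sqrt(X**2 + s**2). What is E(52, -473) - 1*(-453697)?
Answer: 453697 + sqrt(226433) ≈ 4.5417e+5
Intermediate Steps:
E(52, -473) - 1*(-453697) = sqrt(52**2 + (-473)**2) - 1*(-453697) = sqrt(2704 + 223729) + 453697 = sqrt(226433) + 453697 = 453697 + sqrt(226433)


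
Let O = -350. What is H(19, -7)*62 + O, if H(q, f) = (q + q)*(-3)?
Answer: -7418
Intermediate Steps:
H(q, f) = -6*q (H(q, f) = (2*q)*(-3) = -6*q)
H(19, -7)*62 + O = -6*19*62 - 350 = -114*62 - 350 = -7068 - 350 = -7418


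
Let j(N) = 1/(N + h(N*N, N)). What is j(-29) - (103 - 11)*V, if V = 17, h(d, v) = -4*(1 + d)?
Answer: -5312909/3397 ≈ -1564.0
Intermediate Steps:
h(d, v) = -4 - 4*d
j(N) = 1/(-4 + N - 4*N**2) (j(N) = 1/(N + (-4 - 4*N*N)) = 1/(N + (-4 - 4*N**2)) = 1/(-4 + N - 4*N**2))
j(-29) - (103 - 11)*V = -1/(4 - 1*(-29) + 4*(-29)**2) - (103 - 11)*17 = -1/(4 + 29 + 4*841) - 92*17 = -1/(4 + 29 + 3364) - 1*1564 = -1/3397 - 1564 = -5312909/3397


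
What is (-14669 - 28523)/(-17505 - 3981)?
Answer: 21596/10743 ≈ 2.0102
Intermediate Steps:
(-14669 - 28523)/(-17505 - 3981) = -43192/(-21486) = -43192*(-1/21486) = 21596/10743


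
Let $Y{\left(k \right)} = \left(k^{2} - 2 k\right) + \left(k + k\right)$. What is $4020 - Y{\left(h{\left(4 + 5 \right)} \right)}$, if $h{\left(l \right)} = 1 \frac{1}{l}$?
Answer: $\frac{325619}{81} \approx 4020.0$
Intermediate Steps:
$h{\left(l \right)} = \frac{1}{l}$
$Y{\left(k \right)} = k^{2}$ ($Y{\left(k \right)} = \left(k^{2} - 2 k\right) + 2 k = k^{2}$)
$4020 - Y{\left(h{\left(4 + 5 \right)} \right)} = 4020 - \left(\frac{1}{4 + 5}\right)^{2} = 4020 - \left(\frac{1}{9}\right)^{2} = 4020 - \frac{1}{81} = \frac{325619}{81}$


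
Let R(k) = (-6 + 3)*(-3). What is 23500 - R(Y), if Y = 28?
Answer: 23491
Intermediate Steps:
R(k) = 9 (R(k) = -3*(-3) = 9)
23500 - R(Y) = 23500 - 1*9 = 23500 - 9 = 23491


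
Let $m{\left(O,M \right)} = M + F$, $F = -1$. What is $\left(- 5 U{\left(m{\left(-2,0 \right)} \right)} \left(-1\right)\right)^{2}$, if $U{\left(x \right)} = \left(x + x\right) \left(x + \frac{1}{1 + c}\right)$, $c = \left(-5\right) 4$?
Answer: $\frac{40000}{361} \approx 110.8$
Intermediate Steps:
$c = -20$
$m{\left(O,M \right)} = -1 + M$ ($m{\left(O,M \right)} = M - 1 = -1 + M$)
$U{\left(x \right)} = 2 x \left(- \frac{1}{19} + x\right)$ ($U{\left(x \right)} = \left(x + x\right) \left(x + \frac{1}{1 - 20}\right) = 2 x \left(x + \frac{1}{-19}\right) = 2 x \left(x - \frac{1}{19}\right) = 2 x \left(- \frac{1}{19} + x\right)$)
$\left(- 5 U{\left(m{\left(-2,0 \right)} \right)} \left(-1\right)\right)^{2} = \left(- 5 \frac{2 \left(-1 + 0\right) \left(-1 + 19 \left(-1 + 0\right)\right)}{19} \left(-1\right)\right)^{2} = \left(- 5 \cdot \frac{2}{19} \left(-1\right) \left(-1 + 19 \left(-1\right)\right) \left(-1\right)\right)^{2} = \left(- 5 \cdot \frac{2}{19} \left(-1\right) \left(-1 - 19\right) \left(-1\right)\right)^{2} = \left(- 5 \cdot \frac{2}{19} \left(-1\right) \left(-20\right) \left(-1\right)\right)^{2} = \left(\left(-5\right) \frac{40}{19} \left(-1\right)\right)^{2} = \left(\left(- \frac{200}{19}\right) \left(-1\right)\right)^{2} = \left(\frac{200}{19}\right)^{2} = \frac{40000}{361}$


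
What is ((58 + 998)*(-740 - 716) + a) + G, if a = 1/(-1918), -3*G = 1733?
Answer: -8850306041/5754 ≈ -1.5381e+6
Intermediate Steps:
G = -1733/3 (G = -1/3*1733 = -1733/3 ≈ -577.67)
a = -1/1918 ≈ -0.00052138
((58 + 998)*(-740 - 716) + a) + G = ((58 + 998)*(-740 - 716) - 1/1918) - 1733/3 = (1056*(-1456) - 1/1918) - 1733/3 = (-1537536 - 1/1918) - 1733/3 = -2948994049/1918 - 1733/3 = -8850306041/5754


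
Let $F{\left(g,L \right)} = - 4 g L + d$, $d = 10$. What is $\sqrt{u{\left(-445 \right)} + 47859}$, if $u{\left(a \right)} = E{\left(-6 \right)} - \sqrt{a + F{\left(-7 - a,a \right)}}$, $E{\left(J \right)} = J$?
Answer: $\sqrt{47853 - \sqrt{779205}} \approx 216.73$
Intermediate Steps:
$F{\left(g,L \right)} = 10 - 4 L g$ ($F{\left(g,L \right)} = - 4 g L + 10 = - 4 L g + 10 = 10 - 4 L g$)
$u{\left(a \right)} = -6 - \sqrt{10 + a - 4 a \left(-7 - a\right)}$ ($u{\left(a \right)} = -6 - \sqrt{a - \left(-10 + 4 a \left(-7 - a\right)\right)} = -6 - \sqrt{10 + a - 4 a \left(-7 - a\right)}$)
$\sqrt{u{\left(-445 \right)} + 47859} = \sqrt{\left(-6 - \sqrt{10 - 445 + 4 \left(-445\right) \left(7 - 445\right)}\right) + 47859} = \sqrt{\left(-6 - \sqrt{10 - 445 + 4 \left(-445\right) \left(-438\right)}\right) + 47859} = \sqrt{\left(-6 - \sqrt{10 - 445 + 779640}\right) + 47859} = \sqrt{\left(-6 - \sqrt{779205}\right) + 47859} = \sqrt{47853 - \sqrt{779205}}$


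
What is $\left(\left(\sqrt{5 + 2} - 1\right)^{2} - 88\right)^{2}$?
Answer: $6428 + 320 \sqrt{7} \approx 7274.6$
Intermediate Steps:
$\left(\left(\sqrt{5 + 2} - 1\right)^{2} - 88\right)^{2} = \left(\left(\sqrt{7} - 1\right)^{2} - 88\right)^{2} = \left(\left(-1 + \sqrt{7}\right)^{2} - 88\right)^{2} = \left(-88 + \left(-1 + \sqrt{7}\right)^{2}\right)^{2}$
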